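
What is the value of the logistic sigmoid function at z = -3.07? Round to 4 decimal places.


exp(3.0700) = 21.5419.
1 + exp(-z) = 22.5419.
sigmoid = 1/22.5419 = 0.0444.

0.0444


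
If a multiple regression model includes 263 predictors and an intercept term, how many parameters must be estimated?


Including the intercept, the model has 263 predictor coefficients + 1 intercept.
Total = 264.

264


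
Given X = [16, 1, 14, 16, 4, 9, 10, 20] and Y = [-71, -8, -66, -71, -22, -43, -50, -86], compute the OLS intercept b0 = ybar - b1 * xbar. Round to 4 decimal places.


Compute b1 = -4.1150 from the OLS formula.
With xbar = 11.2500 and ybar = -52.1250, the intercept is:
b0 = -52.1250 - -4.1150 * 11.2500 = -5.8313.

-5.8313


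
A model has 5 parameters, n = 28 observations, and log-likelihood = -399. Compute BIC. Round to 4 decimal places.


ln(28) = 3.332205.
k * ln(n) = 5 * 3.332205 = 16.661025.
-2L = 798.
BIC = 16.661025 + 798 = 814.661025, which rounds to 814.6610.

814.6610


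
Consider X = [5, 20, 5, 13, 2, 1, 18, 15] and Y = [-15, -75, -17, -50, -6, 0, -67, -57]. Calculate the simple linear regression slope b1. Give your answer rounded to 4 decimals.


Calculate xbar = 9.8750, ybar = -35.8750.
S_xx = 392.8750, S_xy = -1548.8750.
Using b1 = S_xy / S_xx = -1548.8750 / 392.8750, we get b1 = -3.9424.

-3.9424


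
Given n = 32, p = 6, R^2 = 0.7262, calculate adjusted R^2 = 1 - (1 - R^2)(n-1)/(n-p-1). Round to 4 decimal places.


Using the formula:
(1 - 0.7262) = 0.2738.
Multiply by 31/25: 0.2738 * 31 = 8.4878, then 8.4878 / 25 = 0.3395.
Adj R^2 = 1 - 0.3395 = 0.6605.

0.6605


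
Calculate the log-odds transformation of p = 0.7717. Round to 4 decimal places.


1 - p = 0.2283.
p/(1-p) = 3.3802.
logit = ln(3.3802) = 1.2179.

1.2179


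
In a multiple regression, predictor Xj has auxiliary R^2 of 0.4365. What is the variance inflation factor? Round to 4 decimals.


Using VIF = 1/(1 - R^2_j):
1 - 0.4365 = 0.5635.
VIF = 1.7746.

1.7746


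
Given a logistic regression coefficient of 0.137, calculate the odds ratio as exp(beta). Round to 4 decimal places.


Odds ratio = exp(beta) = exp(0.137).
= 1.1468.

1.1468


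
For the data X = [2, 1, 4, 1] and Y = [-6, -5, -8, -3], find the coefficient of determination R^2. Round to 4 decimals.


The fitted line is Y = -2.8333 + -1.3333*X.
SSres = 2.3333, SStot = 13.0000.
R^2 = 1 - SSres/SStot = 0.8205.

0.8205


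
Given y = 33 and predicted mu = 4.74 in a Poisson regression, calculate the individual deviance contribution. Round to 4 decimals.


y/mu = 33/4.74 = 6.962025 (approx.), and ln(33/4.74) = 1.940470.
y * ln(y/mu) = 33 * 1.940470 = 64.035510.
y - mu = 28.26.
D = 2 * (64.035510 - 28.26) = 71.551020, which rounds to 71.5510.

71.5510


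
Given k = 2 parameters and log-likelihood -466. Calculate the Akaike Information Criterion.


Compute:
2k = 2*2 = 4.
-2*loglik = -2*(-466) = 932.
AIC = 4 + 932 = 936.

936


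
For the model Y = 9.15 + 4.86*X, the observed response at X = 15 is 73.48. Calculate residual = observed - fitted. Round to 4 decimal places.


Fitted value at X = 15 is yhat = 9.15 + 4.86*15 = 82.0500.
Residual = 73.48 - 82.0500 = -8.5700.

-8.5700


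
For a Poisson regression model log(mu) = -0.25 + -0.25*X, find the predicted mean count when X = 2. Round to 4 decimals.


eta = -0.25 + -0.25 * 2 = -0.7500.
mu = exp(-0.7500) = 0.4724.

0.4724


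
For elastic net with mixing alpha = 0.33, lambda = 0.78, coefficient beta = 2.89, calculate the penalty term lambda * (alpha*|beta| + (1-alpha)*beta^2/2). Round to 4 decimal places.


Compute:
L1 = 0.33 * 2.89 = 0.9537.
L2 = 0.67 * 2.89^2 / 2 = 2.7980.
Penalty = 0.78 * (0.9537 + 2.7980) = 2.9263.

2.9263


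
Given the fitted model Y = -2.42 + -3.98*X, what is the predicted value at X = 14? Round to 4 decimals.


Predicted value:
Y = -2.42 + (-3.98)(14) = -2.42 + -55.7200 = -58.1400.

-58.1400


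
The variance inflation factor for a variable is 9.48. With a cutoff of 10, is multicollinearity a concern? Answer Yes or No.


The threshold is 10.
VIF = 9.48 is < 10.
Multicollinearity indication: No.

No


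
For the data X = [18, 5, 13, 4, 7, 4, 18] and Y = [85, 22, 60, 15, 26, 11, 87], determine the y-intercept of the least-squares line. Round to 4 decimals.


The slope is b1 = 5.1706.
Sample means are xbar = 9.8571 and ybar = 43.7143.
Intercept: b0 = 43.7143 - (5.1706)(9.8571) = -7.2529.

-7.2529


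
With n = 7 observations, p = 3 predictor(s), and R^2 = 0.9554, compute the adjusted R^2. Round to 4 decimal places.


Using the formula:
(1 - 0.9554) = 0.0446.
Multiply by 6/3: 0.0446 * 6 = 0.2676, then 0.2676 / 3 = 0.0892.
Adj R^2 = 1 - 0.0892 = 0.9108.

0.9108


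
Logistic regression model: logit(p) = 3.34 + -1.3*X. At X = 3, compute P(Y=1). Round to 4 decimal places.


Compute z = 3.34 + (-1.3)(3) = -0.5600.
exp(-z) = 1.7507.
P = 1/(1 + 1.7507) = 0.3635.

0.3635


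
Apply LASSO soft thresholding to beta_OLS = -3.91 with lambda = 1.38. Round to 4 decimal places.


Absolute value: |-3.91| = 3.91.
Compare to lambda = 1.38.
Since |beta| > lambda, coefficient = sign(beta)*(|beta| - lambda) = -2.5300.

-2.5300


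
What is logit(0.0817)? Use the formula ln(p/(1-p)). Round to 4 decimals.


1 - p = 0.9183.
p/(1-p) = 0.0890.
logit = ln(0.0890) = -2.4195.

-2.4195


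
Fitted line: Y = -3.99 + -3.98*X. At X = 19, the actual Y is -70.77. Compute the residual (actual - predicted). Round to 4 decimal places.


Fitted value at X = 19 is yhat = -3.99 + -3.98*19 = -79.6100.
Residual = -70.77 - -79.6100 = 8.8400.

8.8400


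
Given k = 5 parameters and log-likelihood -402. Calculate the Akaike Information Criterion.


AIC = 2k - 2*loglik = 2(5) - 2(-402).
= 10 + 804 = 814.

814


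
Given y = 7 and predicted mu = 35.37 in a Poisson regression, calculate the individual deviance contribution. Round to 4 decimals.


y/mu = 7/35.37 = 0.197908 (approx.), and ln(7/35.37) = -1.619954.
y * ln(y/mu) = 7 * -1.619954 = -11.339678.
y - mu = -28.37.
D = 2 * (-11.339678 - -28.37) = 34.060644, which rounds to 34.0606.

34.0606


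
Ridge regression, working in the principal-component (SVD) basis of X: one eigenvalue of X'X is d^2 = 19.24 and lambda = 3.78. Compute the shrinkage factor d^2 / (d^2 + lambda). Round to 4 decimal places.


d^2 + lambda = 19.24 + 3.78 = 23.0200.
Shrinkage factor = 19.24/23.0200 = 0.8358.

0.8358


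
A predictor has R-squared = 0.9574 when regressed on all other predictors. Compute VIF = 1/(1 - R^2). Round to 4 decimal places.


VIF = 1 / (1 - 0.9574).
= 1 / 0.0426 = 23.4742.

23.4742


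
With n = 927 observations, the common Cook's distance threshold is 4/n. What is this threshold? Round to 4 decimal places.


Using the rule of thumb:
Threshold = 4 / 927 = 0.0043.

0.0043


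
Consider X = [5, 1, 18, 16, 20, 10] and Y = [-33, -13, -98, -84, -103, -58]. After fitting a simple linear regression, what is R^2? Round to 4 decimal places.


The fitted line is Y = -8.8790 + -4.7961*X.
SSres = 15.4689, SStot = 6670.8333.
R^2 = 1 - SSres/SStot = 0.9977.

0.9977


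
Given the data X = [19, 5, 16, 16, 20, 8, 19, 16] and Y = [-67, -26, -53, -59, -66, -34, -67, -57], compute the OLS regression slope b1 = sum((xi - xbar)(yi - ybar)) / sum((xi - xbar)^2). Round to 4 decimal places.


First compute the means: xbar = 14.8750, ybar = -53.6250.
Then S_xx = sum((xi - xbar)^2) = 208.8750.
S_xy = sum((xi - xbar)(yi - ybar)) = -590.6250.
b1 = S_xy / S_xx = -590.6250 / 208.8750 = -2.8276.

-2.8276


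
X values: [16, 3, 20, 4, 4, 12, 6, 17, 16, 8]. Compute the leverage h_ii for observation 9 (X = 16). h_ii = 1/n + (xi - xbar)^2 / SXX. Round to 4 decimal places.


n = 10, xbar = 10.6000.
SXX = sum((xi - xbar)^2) = 362.4000.
h = 1/10 + (16 - 10.6000)^2 / 362.4000 = 0.1805.

0.1805


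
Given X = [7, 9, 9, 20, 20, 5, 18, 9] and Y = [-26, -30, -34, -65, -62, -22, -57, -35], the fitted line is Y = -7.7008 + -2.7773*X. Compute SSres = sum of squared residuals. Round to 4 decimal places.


For each point, residual = actual - predicted.
Residuals: [1.1419, 2.6965, -1.3035, -1.7532, 1.2468, -0.4127, 0.6922, -2.3035].
Sum of squared residuals = 20.8580.

20.8580


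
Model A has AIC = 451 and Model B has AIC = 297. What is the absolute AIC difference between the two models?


Compute |451 - 297| = 154.
Model B has the smaller AIC.

154


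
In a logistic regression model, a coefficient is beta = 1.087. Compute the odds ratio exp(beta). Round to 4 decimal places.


Odds ratio = exp(beta) = exp(1.087).
= 2.9654.

2.9654


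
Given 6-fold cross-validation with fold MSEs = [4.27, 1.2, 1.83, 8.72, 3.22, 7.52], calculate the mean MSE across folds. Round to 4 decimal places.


Sum of fold MSEs = 26.7600.
Average = 26.7600 / 6 = 4.4600.

4.4600


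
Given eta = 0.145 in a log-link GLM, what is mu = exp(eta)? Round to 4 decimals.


The inverse log link gives:
mu = exp(0.145) = 1.1560.

1.1560


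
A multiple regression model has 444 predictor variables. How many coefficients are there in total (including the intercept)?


Including the intercept, the model has 444 predictor coefficients + 1 intercept.
Total = 445.

445


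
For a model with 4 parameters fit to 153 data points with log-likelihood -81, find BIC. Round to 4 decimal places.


Compute k*ln(n) = 4*ln(153) = 4*5.030438 = 20.121752.
Then -2*loglik = 162.
BIC = 20.121752 + 162 = 182.121752, which rounds to 182.1218.

182.1218


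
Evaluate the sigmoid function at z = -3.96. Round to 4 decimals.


Compute exp(3.9600) = 52.4573.
Sigmoid = 1 / (1 + 52.4573) = 1 / 53.4573 = 0.0187.

0.0187


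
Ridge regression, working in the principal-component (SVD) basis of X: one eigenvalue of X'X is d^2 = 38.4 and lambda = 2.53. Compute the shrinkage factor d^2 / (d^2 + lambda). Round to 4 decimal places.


d^2 + lambda = 38.4 + 2.53 = 40.9300.
Shrinkage factor = 38.4/40.9300 = 0.9382.

0.9382


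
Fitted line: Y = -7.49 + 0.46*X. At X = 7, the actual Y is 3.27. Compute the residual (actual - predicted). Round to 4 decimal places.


Fitted value at X = 7 is yhat = -7.49 + 0.46*7 = -4.2700.
Residual = 3.27 - -4.2700 = 7.5400.

7.5400


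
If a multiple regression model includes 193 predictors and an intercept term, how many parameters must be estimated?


Each predictor gets one coefficient, plus one intercept.
Total parameters = 193 + 1 = 194.

194


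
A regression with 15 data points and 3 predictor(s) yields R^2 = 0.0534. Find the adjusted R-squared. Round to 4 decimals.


Using the formula:
(1 - 0.0534) = 0.9466.
Multiply by 14/11: 0.9466 * 14 = 13.2524, then 13.2524 / 11 = 1.2048.
Adj R^2 = 1 - 1.2048 = -0.2048.

-0.2048


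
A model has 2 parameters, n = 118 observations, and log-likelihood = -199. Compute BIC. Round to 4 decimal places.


k * ln(n) = 2 * ln(118) = 2 * 4.770685 = 9.541370.
-2 * loglik = -2 * (-199) = 398.
BIC = 9.541370 + 398 = 407.541370, which rounds to 407.5414.

407.5414


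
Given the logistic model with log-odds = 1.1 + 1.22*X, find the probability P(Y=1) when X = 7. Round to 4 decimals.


Compute z = 1.1 + (1.22)(7) = 9.6400.
exp(-z) = 0.0001.
P = 1/(1 + 0.0001) = 0.9999.

0.9999


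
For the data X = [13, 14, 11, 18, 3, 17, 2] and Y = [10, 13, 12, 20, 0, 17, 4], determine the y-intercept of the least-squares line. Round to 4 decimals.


First find the slope: b1 = 1.0465.
Means: xbar = 11.1429, ybar = 10.8571.
b0 = ybar - b1 * xbar = 10.8571 - 1.0465 * 11.1429 = -0.8035.

-0.8035


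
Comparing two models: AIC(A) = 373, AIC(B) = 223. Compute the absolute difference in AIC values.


|AIC_A - AIC_B| = |373 - 223| = 150.
Model B is preferred (lower AIC).

150


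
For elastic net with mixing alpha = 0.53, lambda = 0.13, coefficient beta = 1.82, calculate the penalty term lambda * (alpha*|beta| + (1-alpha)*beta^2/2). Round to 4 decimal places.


Compute:
L1 = 0.53 * 1.82 = 0.9646.
L2 = 0.47 * 1.82^2 / 2 = 0.7784.
Penalty = 0.13 * (0.9646 + 0.7784) = 0.2266.

0.2266


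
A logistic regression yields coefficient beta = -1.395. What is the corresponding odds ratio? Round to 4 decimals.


Odds ratio = exp(beta) = exp(-1.395).
= 0.2478.

0.2478


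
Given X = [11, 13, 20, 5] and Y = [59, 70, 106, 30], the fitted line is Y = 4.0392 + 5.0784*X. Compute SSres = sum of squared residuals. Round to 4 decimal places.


Compute predicted values, then residuals = yi - yhat_i.
Residuals: [-0.9016, -0.0584, 0.3928, 0.5688].
SSres = sum(residual^2) = 1.2941.

1.2941


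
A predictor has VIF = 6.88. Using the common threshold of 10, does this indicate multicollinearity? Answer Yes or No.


The threshold is 10.
VIF = 6.88 is < 10.
Multicollinearity indication: No.

No


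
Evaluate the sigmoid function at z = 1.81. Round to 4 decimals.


exp(-1.8100) = 0.1637.
1 + exp(-z) = 1.1637.
sigmoid = 1/1.1637 = 0.8594.

0.8594


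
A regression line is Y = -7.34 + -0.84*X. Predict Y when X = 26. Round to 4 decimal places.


Predicted value:
Y = -7.34 + (-0.84)(26) = -7.34 + -21.8400 = -29.1800.

-29.1800


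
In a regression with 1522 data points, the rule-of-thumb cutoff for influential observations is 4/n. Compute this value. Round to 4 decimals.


Cook's distance cutoff = 4/n = 4/1522.
= 0.0026.

0.0026


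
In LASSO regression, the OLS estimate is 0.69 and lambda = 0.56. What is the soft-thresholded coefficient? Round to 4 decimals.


Absolute value: |0.69| = 0.69.
Compare to lambda = 0.56.
Since |beta| > lambda, coefficient = sign(beta)*(|beta| - lambda) = 0.1300.

0.1300


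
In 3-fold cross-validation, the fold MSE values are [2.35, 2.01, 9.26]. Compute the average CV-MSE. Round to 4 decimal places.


Add all fold MSEs: 13.6200.
Divide by k = 3: 13.6200/3 = 4.5400.

4.5400


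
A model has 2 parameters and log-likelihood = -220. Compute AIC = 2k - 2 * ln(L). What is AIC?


Compute:
2k = 2*2 = 4.
-2*loglik = -2*(-220) = 440.
AIC = 4 + 440 = 444.

444


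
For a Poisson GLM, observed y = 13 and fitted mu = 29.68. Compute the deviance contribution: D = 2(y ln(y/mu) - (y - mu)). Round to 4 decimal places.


First: ln(13/29.68) = -0.825524.
Then: 13 * -0.825524 = -10.731812.
y - mu = 13 - 29.68 = -16.68.
D = 2(-10.731812 - -16.68) = 11.896376, which rounds to 11.8964.

11.8964


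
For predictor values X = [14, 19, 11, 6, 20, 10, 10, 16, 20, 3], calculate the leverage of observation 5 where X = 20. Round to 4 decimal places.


Compute xbar = 12.9000 with n = 10 observations.
SXX = 314.9000.
Leverage = 1/10 + (20 - 12.9000)^2/314.9000 = 0.2601.

0.2601


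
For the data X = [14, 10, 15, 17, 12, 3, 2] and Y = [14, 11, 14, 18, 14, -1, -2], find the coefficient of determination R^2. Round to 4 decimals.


Fit the OLS line: b0 = -4.1688, b1 = 1.3313.
SSres = 12.8563.
SStot = 377.4286.
R^2 = 1 - 12.8563/377.4286 = 0.9659.

0.9659


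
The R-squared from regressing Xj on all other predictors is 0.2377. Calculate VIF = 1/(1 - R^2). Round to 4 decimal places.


Using VIF = 1/(1 - R^2_j):
1 - 0.2377 = 0.7623.
VIF = 1.3118.

1.3118


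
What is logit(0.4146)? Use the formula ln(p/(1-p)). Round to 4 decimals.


1 - p = 0.5854.
p/(1-p) = 0.7082.
logit = ln(0.7082) = -0.3450.

-0.3450


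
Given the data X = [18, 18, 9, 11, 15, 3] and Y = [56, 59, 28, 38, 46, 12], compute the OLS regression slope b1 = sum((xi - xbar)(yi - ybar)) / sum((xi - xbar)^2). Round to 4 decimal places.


The sample means are xbar = 12.3333 and ybar = 39.8333.
Compute S_xx = 171.3333 and S_xy = 518.3333.
Slope b1 = S_xy / S_xx = 518.3333 / 171.3333 = 3.0253.

3.0253


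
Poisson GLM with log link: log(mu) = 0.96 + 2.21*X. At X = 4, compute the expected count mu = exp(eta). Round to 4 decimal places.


Compute eta = 0.96 + 2.21 * 4 = 9.8000.
Apply inverse link: mu = e^9.8000 = 18033.7449.

18033.7449


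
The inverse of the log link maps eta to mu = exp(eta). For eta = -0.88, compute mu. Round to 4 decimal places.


mu = exp(eta) = exp(-0.88).
= 0.4148.

0.4148


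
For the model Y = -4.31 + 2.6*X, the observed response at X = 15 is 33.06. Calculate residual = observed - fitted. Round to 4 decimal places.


Predicted = -4.31 + 2.6 * 15 = 34.6900.
Residual = 33.06 - 34.6900 = -1.6300.

-1.6300


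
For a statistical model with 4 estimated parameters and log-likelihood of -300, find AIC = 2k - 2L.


Compute:
2k = 2*4 = 8.
-2*loglik = -2*(-300) = 600.
AIC = 8 + 600 = 608.

608


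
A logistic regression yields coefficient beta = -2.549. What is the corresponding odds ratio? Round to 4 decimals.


The odds ratio is computed as:
OR = e^(-2.549) = 0.0782.

0.0782


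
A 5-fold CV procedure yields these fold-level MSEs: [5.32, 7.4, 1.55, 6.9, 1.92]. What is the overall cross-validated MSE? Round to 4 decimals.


Sum of fold MSEs = 23.0900.
Average = 23.0900 / 5 = 4.6180.

4.6180


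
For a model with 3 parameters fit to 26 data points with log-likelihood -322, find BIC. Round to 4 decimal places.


k * ln(n) = 3 * ln(26) = 3 * 3.258097 = 9.774291.
-2 * loglik = -2 * (-322) = 644.
BIC = 9.774291 + 644 = 653.774291, which rounds to 653.7743.

653.7743


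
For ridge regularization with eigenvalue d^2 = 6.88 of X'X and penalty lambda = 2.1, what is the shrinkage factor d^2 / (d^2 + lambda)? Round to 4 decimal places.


Compute the denominator: 6.88 + 2.1 = 8.9800.
Shrinkage factor = 6.88 / 8.9800 = 0.7661.

0.7661


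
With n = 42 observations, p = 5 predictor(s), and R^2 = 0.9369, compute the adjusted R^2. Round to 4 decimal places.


Adjusted R^2 = 1 - (1 - R^2) * (n-1)/(n-p-1).
(1 - R^2) = 0.0631.
(n-1)/(n-p-1) = 41/36.
(1 - R^2) * (n-1) = 0.0631 * 41 = 2.5871.
Divide by (n-p-1): 2.5871 / 36 = 0.0719.
Adj R^2 = 1 - 0.0719 = 0.9281.

0.9281


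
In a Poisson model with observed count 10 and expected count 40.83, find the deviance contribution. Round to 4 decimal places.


Compute y*ln(y/mu) = 10*ln(10/40.83) = 10*-1.406832 = -14.068320.
y - mu = -30.83.
D = 2*(-14.068320 - (-30.83)) = 33.523360, which rounds to 33.5234.

33.5234


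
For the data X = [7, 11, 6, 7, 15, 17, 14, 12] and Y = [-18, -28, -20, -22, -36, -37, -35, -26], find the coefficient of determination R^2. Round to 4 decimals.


After computing the OLS fit (b0=-8.1672, b1=-1.7603):
SSres = 29.1672, SStot = 397.5000.
R^2 = 1 - 29.1672/397.5000 = 0.9266.

0.9266


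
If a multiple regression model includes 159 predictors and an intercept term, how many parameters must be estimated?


Total coefficients = number of predictors + 1 (for the intercept).
= 159 + 1 = 160.

160


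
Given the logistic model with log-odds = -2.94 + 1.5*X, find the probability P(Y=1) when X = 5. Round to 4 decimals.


Linear predictor: z = -2.94 + 1.5 * 5 = 4.5600.
P = 1/(1 + exp(-4.5600)) = 1/(1 + 0.0105) = 0.9896.

0.9896


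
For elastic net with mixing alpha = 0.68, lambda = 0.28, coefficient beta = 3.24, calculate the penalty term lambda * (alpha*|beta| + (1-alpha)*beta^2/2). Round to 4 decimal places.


L1 component = 0.68 * |3.24| = 2.2032.
L2 component = 0.32 * 3.24^2 / 2 = 1.6796.
Penalty = 0.28 * (2.2032 + 1.6796) = 0.28 * 3.8828 = 1.0872.

1.0872


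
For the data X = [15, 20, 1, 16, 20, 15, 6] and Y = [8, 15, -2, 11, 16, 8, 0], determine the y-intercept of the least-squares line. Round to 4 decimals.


The slope is b1 = 0.9433.
Sample means are xbar = 13.2857 and ybar = 8.0000.
Intercept: b0 = 8.0000 - (0.9433)(13.2857) = -4.5325.

-4.5325


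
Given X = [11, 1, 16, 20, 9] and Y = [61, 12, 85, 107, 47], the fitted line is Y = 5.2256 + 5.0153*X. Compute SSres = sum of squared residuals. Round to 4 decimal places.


For each point, residual = actual - predicted.
Residuals: [0.6061, 1.7591, -0.4704, 1.4684, -3.3633].
Sum of squared residuals = 17.1511.

17.1511


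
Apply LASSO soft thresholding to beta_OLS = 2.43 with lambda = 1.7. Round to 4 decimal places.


Check: |2.43| = 2.43 vs lambda = 1.7.
Since |beta| > lambda, coefficient = sign(beta)*(|beta| - lambda) = 0.7300.
Soft-thresholded coefficient = 0.7300.

0.7300


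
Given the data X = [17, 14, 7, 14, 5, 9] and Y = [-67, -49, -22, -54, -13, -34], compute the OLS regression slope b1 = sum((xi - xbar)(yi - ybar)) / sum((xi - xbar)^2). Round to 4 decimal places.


First compute the means: xbar = 11.0000, ybar = -39.8333.
Then S_xx = sum((xi - xbar)^2) = 110.0000.
S_xy = sum((xi - xbar)(yi - ybar)) = -477.0000.
b1 = S_xy / S_xx = -477.0000 / 110.0000 = -4.3364.

-4.3364


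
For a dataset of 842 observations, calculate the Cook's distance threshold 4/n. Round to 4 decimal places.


Using the rule of thumb:
Threshold = 4 / 842 = 0.0048.

0.0048


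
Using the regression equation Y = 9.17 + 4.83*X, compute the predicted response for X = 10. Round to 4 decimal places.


Predicted value:
Y = 9.17 + (4.83)(10) = 9.17 + 48.3000 = 57.4700.

57.4700


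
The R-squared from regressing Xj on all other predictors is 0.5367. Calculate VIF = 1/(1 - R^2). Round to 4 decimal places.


Using VIF = 1/(1 - R^2_j):
1 - 0.5367 = 0.4633.
VIF = 2.1584.

2.1584


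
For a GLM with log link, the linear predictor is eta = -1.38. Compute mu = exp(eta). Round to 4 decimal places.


mu = exp(eta) = exp(-1.38).
= 0.2516.

0.2516


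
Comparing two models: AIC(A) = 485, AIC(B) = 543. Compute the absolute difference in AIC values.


|AIC_A - AIC_B| = |485 - 543| = 58.
Model A is preferred (lower AIC).

58


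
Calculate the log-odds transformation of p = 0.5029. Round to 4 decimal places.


1 - p = 0.4971.
p/(1-p) = 1.0117.
logit = ln(1.0117) = 0.0116.

0.0116


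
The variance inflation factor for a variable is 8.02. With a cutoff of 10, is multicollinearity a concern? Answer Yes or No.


The threshold is 10.
VIF = 8.02 is < 10.
Multicollinearity indication: No.

No


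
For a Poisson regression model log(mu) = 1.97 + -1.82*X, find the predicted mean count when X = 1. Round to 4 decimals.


Compute eta = 1.97 + -1.82 * 1 = 0.1500.
Apply inverse link: mu = e^0.1500 = 1.1618.

1.1618


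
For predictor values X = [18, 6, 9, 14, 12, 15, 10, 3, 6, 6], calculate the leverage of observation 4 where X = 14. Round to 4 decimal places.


Compute xbar = 9.9000 with n = 10 observations.
SXX = 206.9000.
Leverage = 1/10 + (14 - 9.9000)^2/206.9000 = 0.1812.

0.1812


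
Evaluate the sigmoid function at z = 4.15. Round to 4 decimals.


Compute exp(-4.1500) = 0.0158.
Sigmoid = 1 / (1 + 0.0158) = 1 / 1.0158 = 0.9845.

0.9845


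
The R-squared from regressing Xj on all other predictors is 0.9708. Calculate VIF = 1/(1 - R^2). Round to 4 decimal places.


Denominator: 1 - 0.9708 = 0.0292.
VIF = 1 / 0.0292 = 34.2466.

34.2466


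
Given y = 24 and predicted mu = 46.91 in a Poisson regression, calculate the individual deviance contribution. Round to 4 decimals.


y/mu = 24/46.91 = 0.511618 (approx.), and ln(24/46.91) = -0.670177.
y * ln(y/mu) = 24 * -0.670177 = -16.084248.
y - mu = -22.91.
D = 2 * (-16.084248 - -22.91) = 13.651504, which rounds to 13.6515.

13.6515


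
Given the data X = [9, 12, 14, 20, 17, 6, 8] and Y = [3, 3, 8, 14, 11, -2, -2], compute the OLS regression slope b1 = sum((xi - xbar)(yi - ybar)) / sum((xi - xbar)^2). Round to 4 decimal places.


First compute the means: xbar = 12.2857, ybar = 5.0000.
Then S_xx = sum((xi - xbar)^2) = 153.4286.
S_xy = sum((xi - xbar)(yi - ybar)) = 184.0000.
b1 = S_xy / S_xx = 184.0000 / 153.4286 = 1.1993.

1.1993


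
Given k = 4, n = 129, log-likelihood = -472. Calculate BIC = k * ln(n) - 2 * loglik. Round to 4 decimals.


k * ln(n) = 4 * ln(129) = 4 * 4.859812 = 19.439248.
-2 * loglik = -2 * (-472) = 944.
BIC = 19.439248 + 944 = 963.439248, which rounds to 963.4392.

963.4392


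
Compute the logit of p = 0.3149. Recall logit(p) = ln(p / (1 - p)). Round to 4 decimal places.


The odds are p/(1-p) = 0.3149 / 0.6851 = 0.4596.
logit(p) = ln(0.4596) = -0.7773.

-0.7773


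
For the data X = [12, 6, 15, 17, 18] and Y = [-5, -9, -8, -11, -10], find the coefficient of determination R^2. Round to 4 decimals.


After computing the OLS fit (b0=-6.2361, b1=-0.1738):
SSres = 18.3841, SStot = 21.2000.
R^2 = 1 - 18.3841/21.2000 = 0.1328.

0.1328


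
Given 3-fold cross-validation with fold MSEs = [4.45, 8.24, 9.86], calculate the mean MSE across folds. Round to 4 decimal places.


Sum of fold MSEs = 22.5500.
Average = 22.5500 / 3 = 7.5167.

7.5167


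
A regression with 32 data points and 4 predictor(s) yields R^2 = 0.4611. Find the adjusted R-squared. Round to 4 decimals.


Plug in: Adj R^2 = 1 - (1 - 0.4611) * 31/27.
= 1 - 0.5389 * 31/27
= 1 - 16.7059 / 27
= 1 - 0.6187 = 0.3813.

0.3813


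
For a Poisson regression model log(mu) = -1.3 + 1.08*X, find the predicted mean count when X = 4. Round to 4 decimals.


Linear predictor: eta = -1.3 + (1.08)(4) = 3.0200.
Expected count: mu = exp(3.0200) = 20.4913.

20.4913


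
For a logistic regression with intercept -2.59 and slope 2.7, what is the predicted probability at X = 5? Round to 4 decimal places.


z = -2.59 + 2.7 * 5 = 10.9100.
Sigmoid: P = 1 / (1 + exp(-10.9100)) = 1.0000.

1.0000


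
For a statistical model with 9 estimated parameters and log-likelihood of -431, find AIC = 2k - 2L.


AIC = 2*9 - 2*(-431).
= 18 + 862 = 880.

880


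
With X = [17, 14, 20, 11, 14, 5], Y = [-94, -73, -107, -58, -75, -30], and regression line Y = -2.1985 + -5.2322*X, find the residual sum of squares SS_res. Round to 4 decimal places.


For each point, residual = actual - predicted.
Residuals: [-2.8541, 2.4493, -0.1575, 1.7527, 0.4493, -1.6405].
Sum of squared residuals = 20.1348.

20.1348


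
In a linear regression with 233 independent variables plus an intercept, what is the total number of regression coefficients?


Total coefficients = number of predictors + 1 (for the intercept).
= 233 + 1 = 234.

234


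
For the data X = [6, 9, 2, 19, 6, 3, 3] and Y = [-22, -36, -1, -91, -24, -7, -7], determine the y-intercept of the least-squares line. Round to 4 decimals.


First find the slope: b1 = -5.2396.
Means: xbar = 6.8571, ybar = -26.8571.
b0 = ybar - b1 * xbar = -26.8571 - -5.2396 * 6.8571 = 9.0718.

9.0718


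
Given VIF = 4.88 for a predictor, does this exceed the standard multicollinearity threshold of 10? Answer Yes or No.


Check: VIF = 4.88 vs threshold = 10.
Since 4.88 < 10, the answer is No.

No


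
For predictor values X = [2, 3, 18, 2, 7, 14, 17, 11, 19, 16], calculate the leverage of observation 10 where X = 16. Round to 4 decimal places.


n = 10, xbar = 10.9000.
SXX = sum((xi - xbar)^2) = 424.9000.
h = 1/10 + (16 - 10.9000)^2 / 424.9000 = 0.1612.

0.1612


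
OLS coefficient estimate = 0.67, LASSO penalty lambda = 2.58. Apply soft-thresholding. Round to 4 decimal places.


Absolute value: |0.67| = 0.67.
Compare to lambda = 2.58.
Since |beta| <= lambda, the coefficient is set to 0.

0.0000


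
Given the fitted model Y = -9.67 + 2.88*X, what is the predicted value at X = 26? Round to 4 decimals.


Plug X = 26 into Y = -9.67 + 2.88*X:
Y = -9.67 + 74.8800 = 65.2100.

65.2100


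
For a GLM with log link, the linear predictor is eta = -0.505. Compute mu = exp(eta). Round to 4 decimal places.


The inverse log link gives:
mu = exp(-0.505) = 0.6035.

0.6035


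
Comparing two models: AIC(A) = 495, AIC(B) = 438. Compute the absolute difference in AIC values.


Compute |495 - 438| = 57.
Model B has the smaller AIC.

57


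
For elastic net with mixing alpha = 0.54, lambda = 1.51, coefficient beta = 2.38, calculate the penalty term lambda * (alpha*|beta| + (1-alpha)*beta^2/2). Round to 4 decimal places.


Compute:
L1 = 0.54 * 2.38 = 1.2852.
L2 = 0.46 * 2.38^2 / 2 = 1.3028.
Penalty = 1.51 * (1.2852 + 1.3028) = 3.9079.

3.9079


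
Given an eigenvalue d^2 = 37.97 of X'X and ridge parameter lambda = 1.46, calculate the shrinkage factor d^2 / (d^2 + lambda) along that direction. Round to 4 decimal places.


Denominator = d^2 + lambda = 37.97 + 1.46 = 39.4300.
Shrinkage = 37.97 / 39.4300 = 0.9630.

0.9630


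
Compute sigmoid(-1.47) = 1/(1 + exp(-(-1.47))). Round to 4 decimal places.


Compute exp(1.4700) = 4.3492.
Sigmoid = 1 / (1 + 4.3492) = 1 / 5.3492 = 0.1869.

0.1869


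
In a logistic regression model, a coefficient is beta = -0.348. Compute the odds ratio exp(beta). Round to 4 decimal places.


Odds ratio = exp(beta) = exp(-0.348).
= 0.7061.

0.7061


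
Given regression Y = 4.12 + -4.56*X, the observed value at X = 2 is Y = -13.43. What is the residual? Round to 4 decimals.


Fitted value at X = 2 is yhat = 4.12 + -4.56*2 = -5.0000.
Residual = -13.43 - -5.0000 = -8.4300.

-8.4300


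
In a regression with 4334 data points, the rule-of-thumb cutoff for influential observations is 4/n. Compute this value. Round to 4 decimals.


The threshold is 4/n.
4/4334 = 0.0009.

0.0009


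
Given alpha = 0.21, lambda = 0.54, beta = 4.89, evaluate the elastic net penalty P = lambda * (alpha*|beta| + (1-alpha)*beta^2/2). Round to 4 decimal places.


L1 component = 0.21 * |4.89| = 1.0269.
L2 component = 0.79 * 4.89^2 / 2 = 9.4453.
Penalty = 0.54 * (1.0269 + 9.4453) = 0.54 * 10.4722 = 5.6550.

5.6550


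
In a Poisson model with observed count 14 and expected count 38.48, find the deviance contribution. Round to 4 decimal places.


First: ln(14/38.48) = -1.011081.
Then: 14 * -1.011081 = -14.155134.
y - mu = 14 - 38.48 = -24.48.
D = 2(-14.155134 - -24.48) = 20.649732, which rounds to 20.6497.

20.6497


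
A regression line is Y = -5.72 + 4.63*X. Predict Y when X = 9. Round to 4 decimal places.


Plug X = 9 into Y = -5.72 + 4.63*X:
Y = -5.72 + 41.6700 = 35.9500.

35.9500


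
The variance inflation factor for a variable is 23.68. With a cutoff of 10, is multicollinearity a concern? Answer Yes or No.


The threshold is 10.
VIF = 23.68 is >= 10.
Multicollinearity indication: Yes.

Yes


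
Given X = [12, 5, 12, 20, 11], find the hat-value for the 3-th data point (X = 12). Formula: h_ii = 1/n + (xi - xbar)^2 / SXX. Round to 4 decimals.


Mean of X: xbar = 12.0000.
SXX = 114.0000.
For X = 12: h = 1/5 + (12 - 12.0000)^2/114.0000 = 0.2000.

0.2000


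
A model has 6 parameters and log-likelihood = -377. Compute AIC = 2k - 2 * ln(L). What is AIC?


AIC = 2k - 2*loglik = 2(6) - 2(-377).
= 12 + 754 = 766.

766


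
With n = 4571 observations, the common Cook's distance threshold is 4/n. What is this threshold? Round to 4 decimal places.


Cook's distance cutoff = 4/n = 4/4571.
= 0.0009.

0.0009


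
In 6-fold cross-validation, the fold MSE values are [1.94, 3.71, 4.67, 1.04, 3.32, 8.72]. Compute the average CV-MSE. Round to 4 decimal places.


Add all fold MSEs: 23.4000.
Divide by k = 6: 23.4000/6 = 3.9000.

3.9000


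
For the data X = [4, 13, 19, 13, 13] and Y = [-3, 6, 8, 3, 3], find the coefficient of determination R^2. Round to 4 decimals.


The fitted line is Y = -5.7708 + 0.7396*X.
SSres = 6.1875, SStot = 69.2000.
R^2 = 1 - SSres/SStot = 0.9106.

0.9106


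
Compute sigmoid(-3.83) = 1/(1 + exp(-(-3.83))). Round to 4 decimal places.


First, exp(3.8300) = 46.0625.
Then sigma(z) = 1/(1 + 46.0625) = 0.0212.

0.0212


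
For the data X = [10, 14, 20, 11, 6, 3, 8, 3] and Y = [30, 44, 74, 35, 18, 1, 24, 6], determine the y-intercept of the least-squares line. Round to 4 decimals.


First find the slope: b1 = 3.9978.
Means: xbar = 9.3750, ybar = 29.0000.
b0 = ybar - b1 * xbar = 29.0000 - 3.9978 * 9.3750 = -8.4798.

-8.4798


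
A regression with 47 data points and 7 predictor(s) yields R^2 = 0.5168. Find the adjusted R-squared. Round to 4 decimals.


Adjusted R^2 = 1 - (1 - R^2) * (n-1)/(n-p-1).
(1 - R^2) = 0.4832.
(n-1)/(n-p-1) = 46/39.
(1 - R^2) * (n-1) = 0.4832 * 46 = 22.2272.
Divide by (n-p-1): 22.2272 / 39 = 0.5699.
Adj R^2 = 1 - 0.5699 = 0.4301.

0.4301


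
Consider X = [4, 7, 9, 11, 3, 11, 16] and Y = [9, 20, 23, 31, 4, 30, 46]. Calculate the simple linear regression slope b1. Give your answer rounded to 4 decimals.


First compute the means: xbar = 8.7143, ybar = 23.2857.
Then S_xx = sum((xi - xbar)^2) = 121.4286.
S_xy = sum((xi - xbar)(yi - ybar)) = 381.5714.
b1 = S_xy / S_xx = 381.5714 / 121.4286 = 3.1424.

3.1424


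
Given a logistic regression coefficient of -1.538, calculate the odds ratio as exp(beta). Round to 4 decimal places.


The odds ratio is computed as:
OR = e^(-1.538) = 0.2148.

0.2148


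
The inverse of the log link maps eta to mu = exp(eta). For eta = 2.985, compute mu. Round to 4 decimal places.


The inverse log link gives:
mu = exp(2.985) = 19.7865.

19.7865


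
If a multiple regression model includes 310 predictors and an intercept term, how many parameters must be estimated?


Including the intercept, the model has 310 predictor coefficients + 1 intercept.
Total = 311.

311


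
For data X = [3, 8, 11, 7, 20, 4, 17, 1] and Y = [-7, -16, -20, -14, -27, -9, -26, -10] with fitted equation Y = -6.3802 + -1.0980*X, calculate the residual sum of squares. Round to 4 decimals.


Compute predicted values, then residuals = yi - yhat_i.
Residuals: [2.6742, -0.8358, -1.5418, 0.0662, 1.3402, 1.7722, -0.9538, -2.5218].
SSres = sum(residual^2) = 22.4375.

22.4375


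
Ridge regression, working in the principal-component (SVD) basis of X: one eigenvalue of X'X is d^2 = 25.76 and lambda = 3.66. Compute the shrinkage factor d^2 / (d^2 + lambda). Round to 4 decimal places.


d^2 + lambda = 25.76 + 3.66 = 29.4200.
Shrinkage factor = 25.76/29.4200 = 0.8756.

0.8756


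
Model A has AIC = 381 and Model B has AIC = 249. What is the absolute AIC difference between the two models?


Compute |381 - 249| = 132.
Model B has the smaller AIC.

132


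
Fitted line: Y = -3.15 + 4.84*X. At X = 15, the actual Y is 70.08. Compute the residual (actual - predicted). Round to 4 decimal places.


Fitted value at X = 15 is yhat = -3.15 + 4.84*15 = 69.4500.
Residual = 70.08 - 69.4500 = 0.6300.

0.6300


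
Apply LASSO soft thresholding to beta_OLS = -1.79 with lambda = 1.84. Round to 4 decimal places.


Absolute value: |-1.79| = 1.79.
Compare to lambda = 1.84.
Since |beta| <= lambda, the coefficient is set to 0.

0.0000


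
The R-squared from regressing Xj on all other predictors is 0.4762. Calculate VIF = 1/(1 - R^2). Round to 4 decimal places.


Denominator: 1 - 0.4762 = 0.5238.
VIF = 1 / 0.5238 = 1.9091.

1.9091


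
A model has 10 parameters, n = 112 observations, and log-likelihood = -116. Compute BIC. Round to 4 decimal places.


k * ln(n) = 10 * ln(112) = 10 * 4.718499 = 47.184990.
-2 * loglik = -2 * (-116) = 232.
BIC = 47.184990 + 232 = 279.184990, which rounds to 279.1850.

279.1850


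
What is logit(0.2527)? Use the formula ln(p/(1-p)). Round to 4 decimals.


The odds are p/(1-p) = 0.2527 / 0.7473 = 0.3382.
logit(p) = ln(0.3382) = -1.0843.

-1.0843


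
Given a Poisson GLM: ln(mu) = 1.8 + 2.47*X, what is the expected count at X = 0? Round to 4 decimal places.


Linear predictor: eta = 1.8 + (2.47)(0) = 1.8000.
Expected count: mu = exp(1.8000) = 6.0496.

6.0496


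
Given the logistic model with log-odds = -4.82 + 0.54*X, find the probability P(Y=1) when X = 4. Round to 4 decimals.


Linear predictor: z = -4.82 + 0.54 * 4 = -2.6600.
P = 1/(1 + exp(2.6600)) = 1/(1 + 14.2963) = 0.0654.

0.0654


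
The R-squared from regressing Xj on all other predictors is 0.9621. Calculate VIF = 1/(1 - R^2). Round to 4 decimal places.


Denominator: 1 - 0.9621 = 0.0379.
VIF = 1 / 0.0379 = 26.3852.

26.3852


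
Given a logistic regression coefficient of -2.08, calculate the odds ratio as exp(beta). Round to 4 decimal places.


Odds ratio = exp(beta) = exp(-2.08).
= 0.1249.

0.1249


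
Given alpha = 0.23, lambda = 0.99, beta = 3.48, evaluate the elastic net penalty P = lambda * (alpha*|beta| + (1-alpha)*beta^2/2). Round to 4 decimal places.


L1 component = 0.23 * |3.48| = 0.8004.
L2 component = 0.77 * 3.48^2 / 2 = 4.6625.
Penalty = 0.99 * (0.8004 + 4.6625) = 0.99 * 5.4629 = 5.4083.

5.4083


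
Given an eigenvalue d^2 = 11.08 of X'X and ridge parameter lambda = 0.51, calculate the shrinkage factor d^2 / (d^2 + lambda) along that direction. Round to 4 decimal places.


Compute the denominator: 11.08 + 0.51 = 11.5900.
Shrinkage factor = 11.08 / 11.5900 = 0.9560.

0.9560


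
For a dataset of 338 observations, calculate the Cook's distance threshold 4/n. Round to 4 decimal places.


Cook's distance cutoff = 4/n = 4/338.
= 0.0118.

0.0118


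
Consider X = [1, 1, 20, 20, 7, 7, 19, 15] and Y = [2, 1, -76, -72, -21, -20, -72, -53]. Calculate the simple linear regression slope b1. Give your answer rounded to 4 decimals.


First compute the means: xbar = 11.2500, ybar = -38.8750.
Then S_xx = sum((xi - xbar)^2) = 473.5000.
S_xy = sum((xi - xbar)(yi - ybar)) = -1908.2500.
b1 = S_xy / S_xx = -1908.2500 / 473.5000 = -4.0301.

-4.0301


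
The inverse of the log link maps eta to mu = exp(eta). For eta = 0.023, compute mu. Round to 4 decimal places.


The inverse log link gives:
mu = exp(0.023) = 1.0233.

1.0233


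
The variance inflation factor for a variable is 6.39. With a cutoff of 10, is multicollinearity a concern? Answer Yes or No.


Compare VIF = 6.39 to the threshold of 10.
6.39 < 10, so the answer is No.

No


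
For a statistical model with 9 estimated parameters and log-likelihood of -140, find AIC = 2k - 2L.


AIC = 2*9 - 2*(-140).
= 18 + 280 = 298.

298


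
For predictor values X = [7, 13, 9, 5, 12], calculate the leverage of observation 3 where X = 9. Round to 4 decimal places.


n = 5, xbar = 9.2000.
SXX = sum((xi - xbar)^2) = 44.8000.
h = 1/5 + (9 - 9.2000)^2 / 44.8000 = 0.2009.

0.2009


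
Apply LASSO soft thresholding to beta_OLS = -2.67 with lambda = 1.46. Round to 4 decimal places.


Check: |-2.67| = 2.67 vs lambda = 1.46.
Since |beta| > lambda, coefficient = sign(beta)*(|beta| - lambda) = -1.2100.
Soft-thresholded coefficient = -1.2100.

-1.2100


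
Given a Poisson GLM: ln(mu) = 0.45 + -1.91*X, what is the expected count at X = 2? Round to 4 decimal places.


Compute eta = 0.45 + -1.91 * 2 = -3.3700.
Apply inverse link: mu = e^-3.3700 = 0.0344.

0.0344


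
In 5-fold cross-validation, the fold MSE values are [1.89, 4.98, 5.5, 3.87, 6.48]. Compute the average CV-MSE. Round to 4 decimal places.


Add all fold MSEs: 22.7200.
Divide by k = 5: 22.7200/5 = 4.5440.

4.5440


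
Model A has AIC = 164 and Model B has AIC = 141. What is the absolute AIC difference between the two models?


|AIC_A - AIC_B| = |164 - 141| = 23.
Model B is preferred (lower AIC).

23


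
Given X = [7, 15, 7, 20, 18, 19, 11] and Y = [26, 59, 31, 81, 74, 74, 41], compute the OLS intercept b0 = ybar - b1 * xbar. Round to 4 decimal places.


Compute b1 = 4.0255 from the OLS formula.
With xbar = 13.8571 and ybar = 55.1429, the intercept is:
b0 = 55.1429 - 4.0255 * 13.8571 = -0.6391.

-0.6391


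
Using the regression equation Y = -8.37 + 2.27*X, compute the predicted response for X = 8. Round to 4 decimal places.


Substitute X = 8 into the equation:
Y = -8.37 + 2.27 * 8 = -8.37 + 18.1600 = 9.7900.

9.7900


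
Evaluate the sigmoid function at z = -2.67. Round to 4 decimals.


First, exp(2.6700) = 14.4400.
Then sigma(z) = 1/(1 + 14.4400) = 0.0648.

0.0648


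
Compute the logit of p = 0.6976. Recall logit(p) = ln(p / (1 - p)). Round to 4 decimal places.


Compute the odds: 0.6976/0.3024 = 2.3069.
Take the natural log: ln(2.3069) = 0.8359.

0.8359


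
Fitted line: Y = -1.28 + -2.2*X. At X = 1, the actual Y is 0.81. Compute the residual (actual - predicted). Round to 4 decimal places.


Predicted = -1.28 + -2.2 * 1 = -3.4800.
Residual = 0.81 - -3.4800 = 4.2900.

4.2900
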